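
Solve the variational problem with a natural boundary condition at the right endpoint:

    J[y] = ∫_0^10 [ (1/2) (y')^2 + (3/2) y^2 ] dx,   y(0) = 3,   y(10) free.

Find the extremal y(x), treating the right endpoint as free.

The Lagrangian L = (1/2) (y')^2 + (3/2) y^2 gives
    ∂L/∂y = 3 y,   ∂L/∂y' = y'.
Euler-Lagrange: y'' − 3 y = 0.
With k = sqrt(3), the general solution is
    y(x) = A cosh(sqrt(3) x) + B sinh(sqrt(3) x).
Fixed left endpoint y(0) = 3 ⇒ A = 3.
The right endpoint x = 10 is free, so the natural (transversality) condition is ∂L/∂y' |_{x=10} = 0, i.e. y'(10) = 0.
Compute y'(x) = A k sinh(k x) + B k cosh(k x), so
    y'(10) = A k sinh(k·10) + B k cosh(k·10) = 0
    ⇒ B = −A tanh(k·10) = − 3 tanh(sqrt(3)·10).
Therefore the extremal is
    y(x) = 3 cosh(sqrt(3) x) − 3 tanh(sqrt(3)·10) sinh(sqrt(3) x).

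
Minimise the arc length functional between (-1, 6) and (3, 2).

Arc-length functional: J[y] = ∫ sqrt(1 + (y')^2) dx.
Lagrangian L = sqrt(1 + (y')^2) has no explicit y dependence, so ∂L/∂y = 0 and the Euler-Lagrange equation gives
    d/dx( y' / sqrt(1 + (y')^2) ) = 0  ⇒  y' / sqrt(1 + (y')^2) = const.
Hence y' is constant, so y(x) is affine.
Fitting the endpoints (-1, 6) and (3, 2):
    slope m = (2 − 6) / (3 − (-1)) = -1,
    intercept c = 6 − m·(-1) = 5.
Extremal: y(x) = -x + 5.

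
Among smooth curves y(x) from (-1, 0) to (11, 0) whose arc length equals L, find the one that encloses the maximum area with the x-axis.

Set up the augmented Lagrangian using a multiplier λ for the length constraint:
    F(y, y') = y − λ sqrt(1 + y'^2).
F has no explicit x dependence, so the Beltrami identity yields a first integral
    F − y' ∂F/∂y' = C.
Compute ∂F/∂y' = −λ y' / sqrt(1 + y'^2). Then
    y − λ sqrt(1 + y'^2) + λ y'^2 / sqrt(1 + y'^2) = C
    ⇒  y − λ / sqrt(1 + y'^2) = C.
Solving for y' and integrating gives
    (x − a)^2 + (y − b)^2 = λ^2,
a circular arc of radius λ. The constants a, b are determined by the endpoint conditions y(-1) = y(11) = 0, and λ is fixed implicitly by the length constraint
    ∫_{-1}^{11} sqrt(1 + y'^2) dx = L.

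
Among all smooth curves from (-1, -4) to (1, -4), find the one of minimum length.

Arc-length functional: J[y] = ∫ sqrt(1 + (y')^2) dx.
Lagrangian L = sqrt(1 + (y')^2) has no explicit y dependence, so ∂L/∂y = 0 and the Euler-Lagrange equation gives
    d/dx( y' / sqrt(1 + (y')^2) ) = 0  ⇒  y' / sqrt(1 + (y')^2) = const.
Hence y' is constant, so y(x) is affine.
Fitting the endpoints (-1, -4) and (1, -4):
    slope m = ((-4) − (-4)) / (1 − (-1)) = 0,
    intercept c = (-4) − m·(-1) = -4.
Extremal: y(x) = -4.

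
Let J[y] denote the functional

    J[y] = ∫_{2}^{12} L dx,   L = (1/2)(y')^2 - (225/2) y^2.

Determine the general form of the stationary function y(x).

The Lagrangian is L = (1/2)(y')^2 - (225/2) y^2.
∂L/∂y = -225y.
∂L/∂y' = y'.
The Euler-Lagrange equation d/dx(∂L/∂y') − ∂L/∂y = 0 becomes:
    y'' + 225 y = 0
General solution: y(x) = A sin(15x) + B cos(15x), where A and B are arbitrary constants fixed by the endpoint conditions.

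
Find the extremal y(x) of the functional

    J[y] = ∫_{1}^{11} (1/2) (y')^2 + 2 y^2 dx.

The Lagrangian is L = (1/2) (y')^2 + 2 y^2.
Compute ∂L/∂y = 4y, ∂L/∂y' = y'.
The Euler-Lagrange equation d/dx(∂L/∂y') − ∂L/∂y = 0 reduces to
    y'' − 4 y = 0.
Its general solution is
    y(x) = A e^(2x) + B e^(−2x),
with A, B fixed by the endpoint conditions.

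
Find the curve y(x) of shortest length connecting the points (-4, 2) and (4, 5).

Arc-length functional: J[y] = ∫ sqrt(1 + (y')^2) dx.
Lagrangian L = sqrt(1 + (y')^2) has no explicit y dependence, so ∂L/∂y = 0 and the Euler-Lagrange equation gives
    d/dx( y' / sqrt(1 + (y')^2) ) = 0  ⇒  y' / sqrt(1 + (y')^2) = const.
Hence y' is constant, so y(x) is affine.
Fitting the endpoints (-4, 2) and (4, 5):
    slope m = (5 − 2) / (4 − (-4)) = 3/8,
    intercept c = 2 − m·(-4) = 7/2.
Extremal: y(x) = (3/8) x + 7/2.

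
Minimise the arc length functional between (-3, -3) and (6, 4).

Arc-length functional: J[y] = ∫ sqrt(1 + (y')^2) dx.
Lagrangian L = sqrt(1 + (y')^2) has no explicit y dependence, so ∂L/∂y = 0 and the Euler-Lagrange equation gives
    d/dx( y' / sqrt(1 + (y')^2) ) = 0  ⇒  y' / sqrt(1 + (y')^2) = const.
Hence y' is constant, so y(x) is affine.
Fitting the endpoints (-3, -3) and (6, 4):
    slope m = (4 − (-3)) / (6 − (-3)) = 7/9,
    intercept c = (-3) − m·(-3) = -2/3.
Extremal: y(x) = (7/9) x - 2/3.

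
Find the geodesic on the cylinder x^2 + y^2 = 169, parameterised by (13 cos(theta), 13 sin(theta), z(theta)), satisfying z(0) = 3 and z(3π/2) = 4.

Parameterise the cylinder of radius R = 13 as
    r(θ) = (13 cos θ, 13 sin θ, z(θ)).
The arc-length element is
    ds = sqrt(169 + (dz/dθ)^2) dθ,
so the Lagrangian is L = sqrt(169 + z'^2).
L depends on z' only, not on z or θ, so ∂L/∂z = 0 and
    ∂L/∂z' = z' / sqrt(169 + z'^2).
The Euler-Lagrange equation gives
    d/dθ( z' / sqrt(169 + z'^2) ) = 0,
so z' is constant. Integrating once:
    z(θ) = a θ + b,
a helix on the cylinder (a straight line when the cylinder is unrolled). The constants a, b are determined by the endpoint conditions.
With endpoint conditions z(0) = 3 and z(3π/2) = 4: from z(0) = b we get b = 3, and a·3π/2 + 3 = 4 gives a = 2/(3π), so
    z(θ) = (2/(3π)) θ + 3.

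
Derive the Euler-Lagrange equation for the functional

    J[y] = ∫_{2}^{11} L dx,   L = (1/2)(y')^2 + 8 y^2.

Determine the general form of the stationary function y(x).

The Lagrangian is L = (1/2)(y')^2 + 8 y^2.
∂L/∂y = 16y.
∂L/∂y' = y'.
The Euler-Lagrange equation d/dx(∂L/∂y') − ∂L/∂y = 0 becomes:
    y'' - 16 y = 0
General solution: y(x) = A e^(4x) + B e^(-4x), where A and B are arbitrary constants fixed by the endpoint conditions.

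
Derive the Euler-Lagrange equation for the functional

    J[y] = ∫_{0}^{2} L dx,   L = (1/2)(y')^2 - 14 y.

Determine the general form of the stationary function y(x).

The Lagrangian is L = (1/2)(y')^2 - 14 y.
∂L/∂y = -14.
∂L/∂y' = y'.
The Euler-Lagrange equation d/dx(∂L/∂y') − ∂L/∂y = 0 becomes:
    y'' + 14 = 0
General solution: y(x) = -7 x^2 + A x + B, where A and B are arbitrary constants fixed by the endpoint conditions.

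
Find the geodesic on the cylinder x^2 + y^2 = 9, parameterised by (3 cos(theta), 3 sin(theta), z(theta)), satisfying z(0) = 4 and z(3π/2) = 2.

Parameterise the cylinder of radius R = 3 as
    r(θ) = (3 cos θ, 3 sin θ, z(θ)).
The arc-length element is
    ds = sqrt(9 + (dz/dθ)^2) dθ,
so the Lagrangian is L = sqrt(9 + z'^2).
L depends on z' only, not on z or θ, so ∂L/∂z = 0 and
    ∂L/∂z' = z' / sqrt(9 + z'^2).
The Euler-Lagrange equation gives
    d/dθ( z' / sqrt(9 + z'^2) ) = 0,
so z' is constant. Integrating once:
    z(θ) = a θ + b,
a helix on the cylinder (a straight line when the cylinder is unrolled). The constants a, b are determined by the endpoint conditions.
With endpoint conditions z(0) = 4 and z(3π/2) = 2: from z(0) = b we get b = 4, and a·3π/2 + 4 = 2 gives a = -4/(3π), so
    z(θ) = (-4/(3π)) θ + 4.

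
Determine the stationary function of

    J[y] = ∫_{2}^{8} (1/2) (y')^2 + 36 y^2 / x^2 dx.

The Lagrangian is L = (1/2) (y')^2 + 36 y^2 / x^2.
Compute ∂L/∂y = 72y/x^2, ∂L/∂y' = y'.
The Euler-Lagrange equation d/dx(∂L/∂y') − ∂L/∂y = 0 reduces to
    y'' − 72/x^2 · y = 0  (x > 0).
Its general solution is
    y(x) = A x^9 + B x^(-8),
with A, B fixed by the endpoint conditions.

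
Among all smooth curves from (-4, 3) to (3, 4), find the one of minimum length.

Arc-length functional: J[y] = ∫ sqrt(1 + (y')^2) dx.
Lagrangian L = sqrt(1 + (y')^2) has no explicit y dependence, so ∂L/∂y = 0 and the Euler-Lagrange equation gives
    d/dx( y' / sqrt(1 + (y')^2) ) = 0  ⇒  y' / sqrt(1 + (y')^2) = const.
Hence y' is constant, so y(x) is affine.
Fitting the endpoints (-4, 3) and (3, 4):
    slope m = (4 − 3) / (3 − (-4)) = 1/7,
    intercept c = 3 − m·(-4) = 25/7.
Extremal: y(x) = (1/7) x + 25/7.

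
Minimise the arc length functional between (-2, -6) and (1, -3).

Arc-length functional: J[y] = ∫ sqrt(1 + (y')^2) dx.
Lagrangian L = sqrt(1 + (y')^2) has no explicit y dependence, so ∂L/∂y = 0 and the Euler-Lagrange equation gives
    d/dx( y' / sqrt(1 + (y')^2) ) = 0  ⇒  y' / sqrt(1 + (y')^2) = const.
Hence y' is constant, so y(x) is affine.
Fitting the endpoints (-2, -6) and (1, -3):
    slope m = ((-3) − (-6)) / (1 − (-2)) = 1,
    intercept c = (-6) − m·(-2) = -4.
Extremal: y(x) = x - 4.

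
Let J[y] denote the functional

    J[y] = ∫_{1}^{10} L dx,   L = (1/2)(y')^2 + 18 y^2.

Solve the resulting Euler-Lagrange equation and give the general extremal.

The Lagrangian is L = (1/2)(y')^2 + 18 y^2.
∂L/∂y = 36y.
∂L/∂y' = y'.
The Euler-Lagrange equation d/dx(∂L/∂y') − ∂L/∂y = 0 becomes:
    y'' - 36 y = 0
General solution: y(x) = A e^(6x) + B e^(-6x), where A and B are arbitrary constants fixed by the endpoint conditions.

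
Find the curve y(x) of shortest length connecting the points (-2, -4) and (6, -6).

Arc-length functional: J[y] = ∫ sqrt(1 + (y')^2) dx.
Lagrangian L = sqrt(1 + (y')^2) has no explicit y dependence, so ∂L/∂y = 0 and the Euler-Lagrange equation gives
    d/dx( y' / sqrt(1 + (y')^2) ) = 0  ⇒  y' / sqrt(1 + (y')^2) = const.
Hence y' is constant, so y(x) is affine.
Fitting the endpoints (-2, -4) and (6, -6):
    slope m = ((-6) − (-4)) / (6 − (-2)) = -1/4,
    intercept c = (-4) − m·(-2) = -9/2.
Extremal: y(x) = (-1/4) x - 9/2.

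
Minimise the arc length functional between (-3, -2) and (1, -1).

Arc-length functional: J[y] = ∫ sqrt(1 + (y')^2) dx.
Lagrangian L = sqrt(1 + (y')^2) has no explicit y dependence, so ∂L/∂y = 0 and the Euler-Lagrange equation gives
    d/dx( y' / sqrt(1 + (y')^2) ) = 0  ⇒  y' / sqrt(1 + (y')^2) = const.
Hence y' is constant, so y(x) is affine.
Fitting the endpoints (-3, -2) and (1, -1):
    slope m = ((-1) − (-2)) / (1 − (-3)) = 1/4,
    intercept c = (-2) − m·(-3) = -5/4.
Extremal: y(x) = (1/4) x - 5/4.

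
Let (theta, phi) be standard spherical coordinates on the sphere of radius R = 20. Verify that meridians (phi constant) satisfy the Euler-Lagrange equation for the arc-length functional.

On the sphere of radius R = 20 with spherical coordinates (θ, φ), the induced metric is
    ds^2 = 400(dθ^2 + sin^2(θ) dφ^2).
Using θ as the parameter, the arc-length functional becomes
    J[φ] = ∫ 20 sqrt(1 + sin^2(θ) (dφ/dθ)^2) dθ.
So L = 20 sqrt(1 + sin^2(θ) φ'^2). Compute
    ∂L/∂φ = 0  (L has no explicit φ dependence),
    ∂L/∂φ' = 20 sin^2(θ) φ' / sqrt(1 + sin^2(θ) φ'^2).
For the candidate φ(θ) = c (constant), φ' = 0, so ∂L/∂φ' evaluated along the candidate vanishes, and ∂L/∂φ is identically zero. Hence
    d/dθ(∂L/∂φ') − ∂L/∂φ = 0
is satisfied. Therefore meridians φ = const are extremals of arc length — they are geodesics on the sphere.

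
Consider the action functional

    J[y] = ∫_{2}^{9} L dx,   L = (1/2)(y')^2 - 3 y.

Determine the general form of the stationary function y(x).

The Lagrangian is L = (1/2)(y')^2 - 3 y.
∂L/∂y = -3.
∂L/∂y' = y'.
The Euler-Lagrange equation d/dx(∂L/∂y') − ∂L/∂y = 0 becomes:
    y'' + 3 = 0
General solution: y(x) = -(3/2) x^2 + A x + B, where A and B are arbitrary constants fixed by the endpoint conditions.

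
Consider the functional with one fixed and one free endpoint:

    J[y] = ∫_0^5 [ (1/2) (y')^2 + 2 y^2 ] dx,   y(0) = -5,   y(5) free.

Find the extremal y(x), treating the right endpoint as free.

The Lagrangian L = (1/2) (y')^2 + 2 y^2 gives
    ∂L/∂y = 4 y,   ∂L/∂y' = y'.
Euler-Lagrange: y'' − 4 y = 0.
With k = 2, the general solution is
    y(x) = A cosh(2 x) + B sinh(2 x).
Fixed left endpoint y(0) = -5 ⇒ A = -5.
The right endpoint x = 5 is free, so the natural (transversality) condition is ∂L/∂y' |_{x=5} = 0, i.e. y'(5) = 0.
Compute y'(x) = A k sinh(k x) + B k cosh(k x), so
    y'(5) = A k sinh(k·5) + B k cosh(k·5) = 0
    ⇒ B = −A tanh(k·5) = 5 tanh(2·5).
Therefore the extremal is
    y(x) = −5 cosh(2 x) + 5 tanh(2·5) sinh(2 x).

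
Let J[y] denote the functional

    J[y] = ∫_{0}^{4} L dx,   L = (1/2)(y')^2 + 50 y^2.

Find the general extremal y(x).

The Lagrangian is L = (1/2)(y')^2 + 50 y^2.
∂L/∂y = 100y.
∂L/∂y' = y'.
The Euler-Lagrange equation d/dx(∂L/∂y') − ∂L/∂y = 0 becomes:
    y'' - 100 y = 0
General solution: y(x) = A e^(10x) + B e^(-10x), where A and B are arbitrary constants fixed by the endpoint conditions.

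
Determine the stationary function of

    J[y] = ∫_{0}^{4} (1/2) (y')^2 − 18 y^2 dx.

The Lagrangian is L = (1/2) (y')^2 − 18 y^2.
Compute ∂L/∂y = -36y, ∂L/∂y' = y'.
The Euler-Lagrange equation d/dx(∂L/∂y') − ∂L/∂y = 0 reduces to
    y'' + 36 y = 0.
Its general solution is
    y(x) = A sin(6x) + B cos(6x),
with A, B fixed by the endpoint conditions.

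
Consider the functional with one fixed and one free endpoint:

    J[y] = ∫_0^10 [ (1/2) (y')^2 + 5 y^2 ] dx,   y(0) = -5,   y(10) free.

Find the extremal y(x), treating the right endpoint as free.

The Lagrangian L = (1/2) (y')^2 + 5 y^2 gives
    ∂L/∂y = 10 y,   ∂L/∂y' = y'.
Euler-Lagrange: y'' − 10 y = 0.
With k = sqrt(10), the general solution is
    y(x) = A cosh(sqrt(10) x) + B sinh(sqrt(10) x).
Fixed left endpoint y(0) = -5 ⇒ A = -5.
The right endpoint x = 10 is free, so the natural (transversality) condition is ∂L/∂y' |_{x=10} = 0, i.e. y'(10) = 0.
Compute y'(x) = A k sinh(k x) + B k cosh(k x), so
    y'(10) = A k sinh(k·10) + B k cosh(k·10) = 0
    ⇒ B = −A tanh(k·10) = 5 tanh(sqrt(10)·10).
Therefore the extremal is
    y(x) = −5 cosh(sqrt(10) x) + 5 tanh(sqrt(10)·10) sinh(sqrt(10) x).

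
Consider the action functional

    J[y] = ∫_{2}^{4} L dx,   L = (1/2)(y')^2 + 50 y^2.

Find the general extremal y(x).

The Lagrangian is L = (1/2)(y')^2 + 50 y^2.
∂L/∂y = 100y.
∂L/∂y' = y'.
The Euler-Lagrange equation d/dx(∂L/∂y') − ∂L/∂y = 0 becomes:
    y'' - 100 y = 0
General solution: y(x) = A e^(10x) + B e^(-10x), where A and B are arbitrary constants fixed by the endpoint conditions.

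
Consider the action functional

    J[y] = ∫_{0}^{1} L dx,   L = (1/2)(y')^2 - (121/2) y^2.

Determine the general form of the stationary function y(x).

The Lagrangian is L = (1/2)(y')^2 - (121/2) y^2.
∂L/∂y = -121y.
∂L/∂y' = y'.
The Euler-Lagrange equation d/dx(∂L/∂y') − ∂L/∂y = 0 becomes:
    y'' + 121 y = 0
General solution: y(x) = A sin(11x) + B cos(11x), where A and B are arbitrary constants fixed by the endpoint conditions.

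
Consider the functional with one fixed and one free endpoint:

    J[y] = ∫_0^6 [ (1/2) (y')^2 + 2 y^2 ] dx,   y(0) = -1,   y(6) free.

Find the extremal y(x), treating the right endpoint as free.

The Lagrangian L = (1/2) (y')^2 + 2 y^2 gives
    ∂L/∂y = 4 y,   ∂L/∂y' = y'.
Euler-Lagrange: y'' − 4 y = 0.
With k = 2, the general solution is
    y(x) = A cosh(2 x) + B sinh(2 x).
Fixed left endpoint y(0) = -1 ⇒ A = -1.
The right endpoint x = 6 is free, so the natural (transversality) condition is ∂L/∂y' |_{x=6} = 0, i.e. y'(6) = 0.
Compute y'(x) = A k sinh(k x) + B k cosh(k x), so
    y'(6) = A k sinh(k·6) + B k cosh(k·6) = 0
    ⇒ B = −A tanh(k·6) = tanh(2·6).
Therefore the extremal is
    y(x) = −cosh(2 x) + tanh(2·6) sinh(2 x).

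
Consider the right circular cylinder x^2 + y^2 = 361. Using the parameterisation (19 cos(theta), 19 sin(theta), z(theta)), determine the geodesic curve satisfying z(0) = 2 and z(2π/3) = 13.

Parameterise the cylinder of radius R = 19 as
    r(θ) = (19 cos θ, 19 sin θ, z(θ)).
The arc-length element is
    ds = sqrt(361 + (dz/dθ)^2) dθ,
so the Lagrangian is L = sqrt(361 + z'^2).
L depends on z' only, not on z or θ, so ∂L/∂z = 0 and
    ∂L/∂z' = z' / sqrt(361 + z'^2).
The Euler-Lagrange equation gives
    d/dθ( z' / sqrt(361 + z'^2) ) = 0,
so z' is constant. Integrating once:
    z(θ) = a θ + b,
a helix on the cylinder (a straight line when the cylinder is unrolled). The constants a, b are determined by the endpoint conditions.
With endpoint conditions z(0) = 2 and z(2π/3) = 13: from z(0) = b we get b = 2, and a·2π/3 + 2 = 13 gives a = 33/(2π), so
    z(θ) = (33/(2π)) θ + 2.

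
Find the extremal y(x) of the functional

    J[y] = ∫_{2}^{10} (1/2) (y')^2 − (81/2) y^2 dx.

The Lagrangian is L = (1/2) (y')^2 − (81/2) y^2.
Compute ∂L/∂y = -81y, ∂L/∂y' = y'.
The Euler-Lagrange equation d/dx(∂L/∂y') − ∂L/∂y = 0 reduces to
    y'' + 81 y = 0.
Its general solution is
    y(x) = A sin(9x) + B cos(9x),
with A, B fixed by the endpoint conditions.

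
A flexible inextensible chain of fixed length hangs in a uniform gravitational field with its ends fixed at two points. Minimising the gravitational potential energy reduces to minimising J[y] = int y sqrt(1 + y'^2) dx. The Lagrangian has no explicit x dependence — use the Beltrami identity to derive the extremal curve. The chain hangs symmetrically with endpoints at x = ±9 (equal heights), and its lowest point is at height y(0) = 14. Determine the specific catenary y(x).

The Lagrangian L(y, y') = y sqrt(1 + y'^2) has no explicit x dependence, so the Beltrami identity applies:
    L − y' ∂L/∂y' = C.
Compute ∂L/∂y' = y · y' / sqrt(1 + y'^2). Then
    L − y' ∂L/∂y'
    = y sqrt(1 + y'^2) − y · y'^2 / sqrt(1 + y'^2)
    = y (1 + y'^2 − y'^2) / sqrt(1 + y'^2)
    = y / sqrt(1 + y'^2) = C.
Squaring gives y^2 = C^2 (1 + y'^2), i.e.
    y'^2 = y^2 / C^2 − 1.
Separating variables,
    dy / sqrt(y^2 − C^2) = dx / C,
and integrating gives arccosh(y / C) = (x − a)/C, so
    y(x) = C cosh((x − a)/C),
the catenary. The constants C and a are fixed by the two endpoint conditions (and, for the hanging-chain problem, the length constraint selects C).
Now fit the given data. The endpoints x = ±9 are symmetric at equal height, so the catenary is even about its minimum: a = 0 and y(x) = C cosh(x/C). The lowest point is y(0) = C cosh(0) = C, and we are told y(0) = 14, so C = 14. Therefore
    y(x) = 14 cosh(x/14),
and at the endpoints
    y(±9) = 14 cosh(9/14).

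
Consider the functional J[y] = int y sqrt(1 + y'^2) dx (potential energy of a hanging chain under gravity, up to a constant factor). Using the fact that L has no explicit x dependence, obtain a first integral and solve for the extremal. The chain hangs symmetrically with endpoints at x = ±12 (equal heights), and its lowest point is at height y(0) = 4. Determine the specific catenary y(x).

The Lagrangian L(y, y') = y sqrt(1 + y'^2) has no explicit x dependence, so the Beltrami identity applies:
    L − y' ∂L/∂y' = C.
Compute ∂L/∂y' = y · y' / sqrt(1 + y'^2). Then
    L − y' ∂L/∂y'
    = y sqrt(1 + y'^2) − y · y'^2 / sqrt(1 + y'^2)
    = y (1 + y'^2 − y'^2) / sqrt(1 + y'^2)
    = y / sqrt(1 + y'^2) = C.
Squaring gives y^2 = C^2 (1 + y'^2), i.e.
    y'^2 = y^2 / C^2 − 1.
Separating variables,
    dy / sqrt(y^2 − C^2) = dx / C,
and integrating gives arccosh(y / C) = (x − a)/C, so
    y(x) = C cosh((x − a)/C),
the catenary. The constants C and a are fixed by the two endpoint conditions (and, for the hanging-chain problem, the length constraint selects C).
Now fit the given data. The endpoints x = ±12 are symmetric at equal height, so the catenary is even about its minimum: a = 0 and y(x) = C cosh(x/C). The lowest point is y(0) = C cosh(0) = C, and we are told y(0) = 4, so C = 4. Therefore
    y(x) = 4 cosh(x/4),
and at the endpoints
    y(±12) = 4 cosh(12/4).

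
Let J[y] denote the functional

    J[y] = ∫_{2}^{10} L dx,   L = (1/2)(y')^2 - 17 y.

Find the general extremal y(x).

The Lagrangian is L = (1/2)(y')^2 - 17 y.
∂L/∂y = -17.
∂L/∂y' = y'.
The Euler-Lagrange equation d/dx(∂L/∂y') − ∂L/∂y = 0 becomes:
    y'' + 17 = 0
General solution: y(x) = -(17/2) x^2 + A x + B, where A and B are arbitrary constants fixed by the endpoint conditions.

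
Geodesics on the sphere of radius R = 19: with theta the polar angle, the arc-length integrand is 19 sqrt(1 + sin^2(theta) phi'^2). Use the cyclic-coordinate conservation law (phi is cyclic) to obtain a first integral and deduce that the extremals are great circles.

On the sphere of radius R = 19 with spherical coordinates (θ, φ), the induced metric is
    ds^2 = 361(dθ^2 + sin^2(θ) dφ^2).
Parameterise by θ; the arc-length functional is
    J[φ] = ∫ 19 sqrt(1 + sin^2(θ) (dφ/dθ)^2) dθ,
so L = 19 sqrt(1 + sin^2(θ) φ'^2). Compute
    ∂L/∂φ = 0  (L has no explicit φ dependence),
    ∂L/∂φ' = 19 sin^2(θ) φ' / sqrt(1 + sin^2(θ) φ'^2).
Since ∂L/∂φ = 0, the Euler-Lagrange equation
    d/dθ(∂L/∂φ') − ∂L/∂φ = 0
reduces to d/dθ(∂L/∂φ') = 0, i.e. the momentum conjugate to φ is conserved:
    19 sin^2(θ) φ' / sqrt(1 + sin^2(θ) φ'^2) = C.
The overall factor of 19 is constant, so dividing through gives Clairaut's relation sin^2(θ) φ' / sqrt(1 + sin^2(θ) φ'^2) = C' (with C' = C/19). Solving for φ' and integrating gives the great-circle family
    cot(θ) = A cos(φ − φ_0),
i.e. the intersection of the sphere with a plane through the origin. The two constants A and φ_0 (equivalently C and one phase) are fixed by the two endpoint conditions.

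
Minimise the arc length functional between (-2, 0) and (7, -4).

Arc-length functional: J[y] = ∫ sqrt(1 + (y')^2) dx.
Lagrangian L = sqrt(1 + (y')^2) has no explicit y dependence, so ∂L/∂y = 0 and the Euler-Lagrange equation gives
    d/dx( y' / sqrt(1 + (y')^2) ) = 0  ⇒  y' / sqrt(1 + (y')^2) = const.
Hence y' is constant, so y(x) is affine.
Fitting the endpoints (-2, 0) and (7, -4):
    slope m = ((-4) − 0) / (7 − (-2)) = -4/9,
    intercept c = 0 − m·(-2) = -8/9.
Extremal: y(x) = (-4/9) x - 8/9.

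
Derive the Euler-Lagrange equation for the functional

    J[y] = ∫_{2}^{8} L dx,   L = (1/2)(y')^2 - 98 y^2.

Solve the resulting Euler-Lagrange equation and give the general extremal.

The Lagrangian is L = (1/2)(y')^2 - 98 y^2.
∂L/∂y = -196y.
∂L/∂y' = y'.
The Euler-Lagrange equation d/dx(∂L/∂y') − ∂L/∂y = 0 becomes:
    y'' + 196 y = 0
General solution: y(x) = A sin(14x) + B cos(14x), where A and B are arbitrary constants fixed by the endpoint conditions.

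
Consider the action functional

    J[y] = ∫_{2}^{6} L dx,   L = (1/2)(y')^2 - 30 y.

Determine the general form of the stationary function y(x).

The Lagrangian is L = (1/2)(y')^2 - 30 y.
∂L/∂y = -30.
∂L/∂y' = y'.
The Euler-Lagrange equation d/dx(∂L/∂y') − ∂L/∂y = 0 becomes:
    y'' + 30 = 0
General solution: y(x) = -15 x^2 + A x + B, where A and B are arbitrary constants fixed by the endpoint conditions.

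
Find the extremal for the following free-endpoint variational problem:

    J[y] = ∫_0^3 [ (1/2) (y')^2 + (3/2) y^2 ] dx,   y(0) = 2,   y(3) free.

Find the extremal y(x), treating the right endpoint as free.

The Lagrangian L = (1/2) (y')^2 + (3/2) y^2 gives
    ∂L/∂y = 3 y,   ∂L/∂y' = y'.
Euler-Lagrange: y'' − 3 y = 0.
With k = sqrt(3), the general solution is
    y(x) = A cosh(sqrt(3) x) + B sinh(sqrt(3) x).
Fixed left endpoint y(0) = 2 ⇒ A = 2.
The right endpoint x = 3 is free, so the natural (transversality) condition is ∂L/∂y' |_{x=3} = 0, i.e. y'(3) = 0.
Compute y'(x) = A k sinh(k x) + B k cosh(k x), so
    y'(3) = A k sinh(k·3) + B k cosh(k·3) = 0
    ⇒ B = −A tanh(k·3) = − 2 tanh(sqrt(3)·3).
Therefore the extremal is
    y(x) = 2 cosh(sqrt(3) x) − 2 tanh(sqrt(3)·3) sinh(sqrt(3) x).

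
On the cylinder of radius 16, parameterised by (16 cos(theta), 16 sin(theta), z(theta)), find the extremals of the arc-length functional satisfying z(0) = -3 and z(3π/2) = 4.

Parameterise the cylinder of radius R = 16 as
    r(θ) = (16 cos θ, 16 sin θ, z(θ)).
The arc-length element is
    ds = sqrt(256 + (dz/dθ)^2) dθ,
so the Lagrangian is L = sqrt(256 + z'^2).
L depends on z' only, not on z or θ, so ∂L/∂z = 0 and
    ∂L/∂z' = z' / sqrt(256 + z'^2).
The Euler-Lagrange equation gives
    d/dθ( z' / sqrt(256 + z'^2) ) = 0,
so z' is constant. Integrating once:
    z(θ) = a θ + b,
a helix on the cylinder (a straight line when the cylinder is unrolled). The constants a, b are determined by the endpoint conditions.
With endpoint conditions z(0) = -3 and z(3π/2) = 4: from z(0) = b we get b = -3, and a·3π/2 + -3 = 4 gives a = 14/(3π), so
    z(θ) = (14/(3π)) θ − 3.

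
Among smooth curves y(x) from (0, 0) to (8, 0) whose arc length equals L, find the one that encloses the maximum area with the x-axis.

Set up the augmented Lagrangian using a multiplier λ for the length constraint:
    F(y, y') = y − λ sqrt(1 + y'^2).
F has no explicit x dependence, so the Beltrami identity yields a first integral
    F − y' ∂F/∂y' = C.
Compute ∂F/∂y' = −λ y' / sqrt(1 + y'^2). Then
    y − λ sqrt(1 + y'^2) + λ y'^2 / sqrt(1 + y'^2) = C
    ⇒  y − λ / sqrt(1 + y'^2) = C.
Solving for y' and integrating gives
    (x − a)^2 + (y − b)^2 = λ^2,
a circular arc of radius λ. The constants a, b are determined by the endpoint conditions y(0) = y(8) = 0, and λ is fixed implicitly by the length constraint
    ∫_{0}^{8} sqrt(1 + y'^2) dx = L.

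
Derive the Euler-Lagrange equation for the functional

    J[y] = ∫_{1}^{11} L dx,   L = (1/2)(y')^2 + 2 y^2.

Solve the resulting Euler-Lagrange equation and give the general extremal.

The Lagrangian is L = (1/2)(y')^2 + 2 y^2.
∂L/∂y = 4y.
∂L/∂y' = y'.
The Euler-Lagrange equation d/dx(∂L/∂y') − ∂L/∂y = 0 becomes:
    y'' - 4 y = 0
General solution: y(x) = A e^(2x) + B e^(-2x), where A and B are arbitrary constants fixed by the endpoint conditions.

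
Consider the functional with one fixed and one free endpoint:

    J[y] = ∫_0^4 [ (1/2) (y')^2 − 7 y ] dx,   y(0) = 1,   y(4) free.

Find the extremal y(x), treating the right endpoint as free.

The Lagrangian L = (1/2) (y')^2 − 7 y gives
    ∂L/∂y = −7,   ∂L/∂y' = y'.
Euler-Lagrange: d/dx(y') − (−7) = 0, i.e. y'' + 7 = 0, so
    y(x) = −(7/2) x^2 + C1 x + C2.
Fixed left endpoint y(0) = 1 ⇒ C2 = 1.
The right endpoint x = 4 is free, so the natural (transversality) condition is ∂L/∂y' |_{x=4} = 0, i.e. y'(4) = 0.
Compute y'(x) = −7 x + C1, so y'(4) = −28 + C1 = 0 ⇒ C1 = 28.
Therefore the extremal is
    y(x) = −(7/2) x^2 + 28 x + 1.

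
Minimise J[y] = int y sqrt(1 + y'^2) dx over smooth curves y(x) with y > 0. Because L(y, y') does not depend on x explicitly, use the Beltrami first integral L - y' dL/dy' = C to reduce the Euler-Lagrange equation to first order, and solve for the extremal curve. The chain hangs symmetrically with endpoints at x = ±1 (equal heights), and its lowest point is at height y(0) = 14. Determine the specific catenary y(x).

The Lagrangian L(y, y') = y sqrt(1 + y'^2) has no explicit x dependence, so the Beltrami identity applies:
    L − y' ∂L/∂y' = C.
Compute ∂L/∂y' = y · y' / sqrt(1 + y'^2). Then
    L − y' ∂L/∂y'
    = y sqrt(1 + y'^2) − y · y'^2 / sqrt(1 + y'^2)
    = y (1 + y'^2 − y'^2) / sqrt(1 + y'^2)
    = y / sqrt(1 + y'^2) = C.
Squaring gives y^2 = C^2 (1 + y'^2), i.e.
    y'^2 = y^2 / C^2 − 1.
Separating variables,
    dy / sqrt(y^2 − C^2) = dx / C,
and integrating gives arccosh(y / C) = (x − a)/C, so
    y(x) = C cosh((x − a)/C),
the catenary. The constants C and a are fixed by the two endpoint conditions (and, for the hanging-chain problem, the length constraint selects C).
Now fit the given data. The endpoints x = ±1 are symmetric at equal height, so the catenary is even about its minimum: a = 0 and y(x) = C cosh(x/C). The lowest point is y(0) = C cosh(0) = C, and we are told y(0) = 14, so C = 14. Therefore
    y(x) = 14 cosh(x/14),
and at the endpoints
    y(±1) = 14 cosh(1/14).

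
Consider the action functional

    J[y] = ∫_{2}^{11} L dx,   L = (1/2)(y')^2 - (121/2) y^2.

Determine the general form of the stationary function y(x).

The Lagrangian is L = (1/2)(y')^2 - (121/2) y^2.
∂L/∂y = -121y.
∂L/∂y' = y'.
The Euler-Lagrange equation d/dx(∂L/∂y') − ∂L/∂y = 0 becomes:
    y'' + 121 y = 0
General solution: y(x) = A sin(11x) + B cos(11x), where A and B are arbitrary constants fixed by the endpoint conditions.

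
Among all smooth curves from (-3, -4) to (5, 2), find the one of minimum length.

Arc-length functional: J[y] = ∫ sqrt(1 + (y')^2) dx.
Lagrangian L = sqrt(1 + (y')^2) has no explicit y dependence, so ∂L/∂y = 0 and the Euler-Lagrange equation gives
    d/dx( y' / sqrt(1 + (y')^2) ) = 0  ⇒  y' / sqrt(1 + (y')^2) = const.
Hence y' is constant, so y(x) is affine.
Fitting the endpoints (-3, -4) and (5, 2):
    slope m = (2 − (-4)) / (5 − (-3)) = 3/4,
    intercept c = (-4) − m·(-3) = -7/4.
Extremal: y(x) = (3/4) x - 7/4.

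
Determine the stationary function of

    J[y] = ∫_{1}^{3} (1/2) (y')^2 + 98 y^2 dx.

The Lagrangian is L = (1/2) (y')^2 + 98 y^2.
Compute ∂L/∂y = 196y, ∂L/∂y' = y'.
The Euler-Lagrange equation d/dx(∂L/∂y') − ∂L/∂y = 0 reduces to
    y'' − 196 y = 0.
Its general solution is
    y(x) = A e^(14x) + B e^(−14x),
with A, B fixed by the endpoint conditions.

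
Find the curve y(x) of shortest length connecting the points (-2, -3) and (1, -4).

Arc-length functional: J[y] = ∫ sqrt(1 + (y')^2) dx.
Lagrangian L = sqrt(1 + (y')^2) has no explicit y dependence, so ∂L/∂y = 0 and the Euler-Lagrange equation gives
    d/dx( y' / sqrt(1 + (y')^2) ) = 0  ⇒  y' / sqrt(1 + (y')^2) = const.
Hence y' is constant, so y(x) is affine.
Fitting the endpoints (-2, -3) and (1, -4):
    slope m = ((-4) − (-3)) / (1 − (-2)) = -1/3,
    intercept c = (-3) − m·(-2) = -11/3.
Extremal: y(x) = (-1/3) x - 11/3.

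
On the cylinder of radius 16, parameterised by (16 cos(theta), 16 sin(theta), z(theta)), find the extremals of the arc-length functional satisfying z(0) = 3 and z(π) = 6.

Parameterise the cylinder of radius R = 16 as
    r(θ) = (16 cos θ, 16 sin θ, z(θ)).
The arc-length element is
    ds = sqrt(256 + (dz/dθ)^2) dθ,
so the Lagrangian is L = sqrt(256 + z'^2).
L depends on z' only, not on z or θ, so ∂L/∂z = 0 and
    ∂L/∂z' = z' / sqrt(256 + z'^2).
The Euler-Lagrange equation gives
    d/dθ( z' / sqrt(256 + z'^2) ) = 0,
so z' is constant. Integrating once:
    z(θ) = a θ + b,
a helix on the cylinder (a straight line when the cylinder is unrolled). The constants a, b are determined by the endpoint conditions.
With endpoint conditions z(0) = 3 and z(π) = 6: from z(0) = b we get b = 3, and a·π + 3 = 6 gives a = 3/π, so
    z(θ) = (3/π) θ + 3.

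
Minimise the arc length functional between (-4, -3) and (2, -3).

Arc-length functional: J[y] = ∫ sqrt(1 + (y')^2) dx.
Lagrangian L = sqrt(1 + (y')^2) has no explicit y dependence, so ∂L/∂y = 0 and the Euler-Lagrange equation gives
    d/dx( y' / sqrt(1 + (y')^2) ) = 0  ⇒  y' / sqrt(1 + (y')^2) = const.
Hence y' is constant, so y(x) is affine.
Fitting the endpoints (-4, -3) and (2, -3):
    slope m = ((-3) − (-3)) / (2 − (-4)) = 0,
    intercept c = (-3) − m·(-4) = -3.
Extremal: y(x) = -3.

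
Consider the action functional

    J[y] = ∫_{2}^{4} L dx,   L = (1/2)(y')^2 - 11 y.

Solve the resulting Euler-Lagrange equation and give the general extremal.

The Lagrangian is L = (1/2)(y')^2 - 11 y.
∂L/∂y = -11.
∂L/∂y' = y'.
The Euler-Lagrange equation d/dx(∂L/∂y') − ∂L/∂y = 0 becomes:
    y'' + 11 = 0
General solution: y(x) = -(11/2) x^2 + A x + B, where A and B are arbitrary constants fixed by the endpoint conditions.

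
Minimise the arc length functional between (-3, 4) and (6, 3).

Arc-length functional: J[y] = ∫ sqrt(1 + (y')^2) dx.
Lagrangian L = sqrt(1 + (y')^2) has no explicit y dependence, so ∂L/∂y = 0 and the Euler-Lagrange equation gives
    d/dx( y' / sqrt(1 + (y')^2) ) = 0  ⇒  y' / sqrt(1 + (y')^2) = const.
Hence y' is constant, so y(x) is affine.
Fitting the endpoints (-3, 4) and (6, 3):
    slope m = (3 − 4) / (6 − (-3)) = -1/9,
    intercept c = 4 − m·(-3) = 11/3.
Extremal: y(x) = (-1/9) x + 11/3.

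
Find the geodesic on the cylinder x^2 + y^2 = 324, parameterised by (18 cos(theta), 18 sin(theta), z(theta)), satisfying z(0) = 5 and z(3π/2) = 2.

Parameterise the cylinder of radius R = 18 as
    r(θ) = (18 cos θ, 18 sin θ, z(θ)).
The arc-length element is
    ds = sqrt(324 + (dz/dθ)^2) dθ,
so the Lagrangian is L = sqrt(324 + z'^2).
L depends on z' only, not on z or θ, so ∂L/∂z = 0 and
    ∂L/∂z' = z' / sqrt(324 + z'^2).
The Euler-Lagrange equation gives
    d/dθ( z' / sqrt(324 + z'^2) ) = 0,
so z' is constant. Integrating once:
    z(θ) = a θ + b,
a helix on the cylinder (a straight line when the cylinder is unrolled). The constants a, b are determined by the endpoint conditions.
With endpoint conditions z(0) = 5 and z(3π/2) = 2: from z(0) = b we get b = 5, and a·3π/2 + 5 = 2 gives a = -2/π, so
    z(θ) = (-2/π) θ + 5.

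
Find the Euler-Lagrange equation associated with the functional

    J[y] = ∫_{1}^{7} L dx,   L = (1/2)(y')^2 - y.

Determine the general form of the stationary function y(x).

The Lagrangian is L = (1/2)(y')^2 - y.
∂L/∂y = -1.
∂L/∂y' = y'.
The Euler-Lagrange equation d/dx(∂L/∂y') − ∂L/∂y = 0 becomes:
    y'' + 1 = 0
General solution: y(x) = -x^2/2 + A x + B, where A and B are arbitrary constants fixed by the endpoint conditions.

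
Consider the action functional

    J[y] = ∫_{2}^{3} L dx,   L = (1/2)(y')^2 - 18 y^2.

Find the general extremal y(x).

The Lagrangian is L = (1/2)(y')^2 - 18 y^2.
∂L/∂y = -36y.
∂L/∂y' = y'.
The Euler-Lagrange equation d/dx(∂L/∂y') − ∂L/∂y = 0 becomes:
    y'' + 36 y = 0
General solution: y(x) = A sin(6x) + B cos(6x), where A and B are arbitrary constants fixed by the endpoint conditions.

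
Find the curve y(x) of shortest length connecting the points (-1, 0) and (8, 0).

Arc-length functional: J[y] = ∫ sqrt(1 + (y')^2) dx.
Lagrangian L = sqrt(1 + (y')^2) has no explicit y dependence, so ∂L/∂y = 0 and the Euler-Lagrange equation gives
    d/dx( y' / sqrt(1 + (y')^2) ) = 0  ⇒  y' / sqrt(1 + (y')^2) = const.
Hence y' is constant, so y(x) is affine.
Fitting the endpoints (-1, 0) and (8, 0):
    slope m = (0 − 0) / (8 − (-1)) = 0,
    intercept c = 0 − m·(-1) = 0.
Extremal: y(x) = 0.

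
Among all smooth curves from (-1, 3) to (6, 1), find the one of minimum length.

Arc-length functional: J[y] = ∫ sqrt(1 + (y')^2) dx.
Lagrangian L = sqrt(1 + (y')^2) has no explicit y dependence, so ∂L/∂y = 0 and the Euler-Lagrange equation gives
    d/dx( y' / sqrt(1 + (y')^2) ) = 0  ⇒  y' / sqrt(1 + (y')^2) = const.
Hence y' is constant, so y(x) is affine.
Fitting the endpoints (-1, 3) and (6, 1):
    slope m = (1 − 3) / (6 − (-1)) = -2/7,
    intercept c = 3 − m·(-1) = 19/7.
Extremal: y(x) = (-2/7) x + 19/7.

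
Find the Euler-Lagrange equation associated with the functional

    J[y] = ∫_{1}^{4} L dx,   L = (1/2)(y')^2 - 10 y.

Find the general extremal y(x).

The Lagrangian is L = (1/2)(y')^2 - 10 y.
∂L/∂y = -10.
∂L/∂y' = y'.
The Euler-Lagrange equation d/dx(∂L/∂y') − ∂L/∂y = 0 becomes:
    y'' + 10 = 0
General solution: y(x) = -5 x^2 + A x + B, where A and B are arbitrary constants fixed by the endpoint conditions.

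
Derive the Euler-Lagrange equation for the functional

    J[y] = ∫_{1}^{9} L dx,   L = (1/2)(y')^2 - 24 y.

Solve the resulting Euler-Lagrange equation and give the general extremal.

The Lagrangian is L = (1/2)(y')^2 - 24 y.
∂L/∂y = -24.
∂L/∂y' = y'.
The Euler-Lagrange equation d/dx(∂L/∂y') − ∂L/∂y = 0 becomes:
    y'' + 24 = 0
General solution: y(x) = -12 x^2 + A x + B, where A and B are arbitrary constants fixed by the endpoint conditions.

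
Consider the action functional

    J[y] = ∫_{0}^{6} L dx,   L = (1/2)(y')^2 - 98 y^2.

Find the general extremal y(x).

The Lagrangian is L = (1/2)(y')^2 - 98 y^2.
∂L/∂y = -196y.
∂L/∂y' = y'.
The Euler-Lagrange equation d/dx(∂L/∂y') − ∂L/∂y = 0 becomes:
    y'' + 196 y = 0
General solution: y(x) = A sin(14x) + B cos(14x), where A and B are arbitrary constants fixed by the endpoint conditions.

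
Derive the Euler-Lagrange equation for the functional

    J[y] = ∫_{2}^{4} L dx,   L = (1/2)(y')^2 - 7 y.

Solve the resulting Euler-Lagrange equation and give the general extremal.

The Lagrangian is L = (1/2)(y')^2 - 7 y.
∂L/∂y = -7.
∂L/∂y' = y'.
The Euler-Lagrange equation d/dx(∂L/∂y') − ∂L/∂y = 0 becomes:
    y'' + 7 = 0
General solution: y(x) = -(7/2) x^2 + A x + B, where A and B are arbitrary constants fixed by the endpoint conditions.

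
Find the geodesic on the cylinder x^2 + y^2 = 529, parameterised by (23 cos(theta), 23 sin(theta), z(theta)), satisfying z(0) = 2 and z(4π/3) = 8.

Parameterise the cylinder of radius R = 23 as
    r(θ) = (23 cos θ, 23 sin θ, z(θ)).
The arc-length element is
    ds = sqrt(529 + (dz/dθ)^2) dθ,
so the Lagrangian is L = sqrt(529 + z'^2).
L depends on z' only, not on z or θ, so ∂L/∂z = 0 and
    ∂L/∂z' = z' / sqrt(529 + z'^2).
The Euler-Lagrange equation gives
    d/dθ( z' / sqrt(529 + z'^2) ) = 0,
so z' is constant. Integrating once:
    z(θ) = a θ + b,
a helix on the cylinder (a straight line when the cylinder is unrolled). The constants a, b are determined by the endpoint conditions.
With endpoint conditions z(0) = 2 and z(4π/3) = 8: from z(0) = b we get b = 2, and a·4π/3 + 2 = 8 gives a = 9/(2π), so
    z(θ) = (9/(2π)) θ + 2.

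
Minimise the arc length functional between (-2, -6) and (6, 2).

Arc-length functional: J[y] = ∫ sqrt(1 + (y')^2) dx.
Lagrangian L = sqrt(1 + (y')^2) has no explicit y dependence, so ∂L/∂y = 0 and the Euler-Lagrange equation gives
    d/dx( y' / sqrt(1 + (y')^2) ) = 0  ⇒  y' / sqrt(1 + (y')^2) = const.
Hence y' is constant, so y(x) is affine.
Fitting the endpoints (-2, -6) and (6, 2):
    slope m = (2 − (-6)) / (6 − (-2)) = 1,
    intercept c = (-6) − m·(-2) = -4.
Extremal: y(x) = x - 4.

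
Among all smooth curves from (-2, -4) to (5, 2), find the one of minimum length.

Arc-length functional: J[y] = ∫ sqrt(1 + (y')^2) dx.
Lagrangian L = sqrt(1 + (y')^2) has no explicit y dependence, so ∂L/∂y = 0 and the Euler-Lagrange equation gives
    d/dx( y' / sqrt(1 + (y')^2) ) = 0  ⇒  y' / sqrt(1 + (y')^2) = const.
Hence y' is constant, so y(x) is affine.
Fitting the endpoints (-2, -4) and (5, 2):
    slope m = (2 − (-4)) / (5 − (-2)) = 6/7,
    intercept c = (-4) − m·(-2) = -16/7.
Extremal: y(x) = (6/7) x - 16/7.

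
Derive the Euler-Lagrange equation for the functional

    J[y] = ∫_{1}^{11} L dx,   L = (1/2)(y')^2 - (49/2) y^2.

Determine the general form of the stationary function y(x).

The Lagrangian is L = (1/2)(y')^2 - (49/2) y^2.
∂L/∂y = -49y.
∂L/∂y' = y'.
The Euler-Lagrange equation d/dx(∂L/∂y') − ∂L/∂y = 0 becomes:
    y'' + 49 y = 0
General solution: y(x) = A sin(7x) + B cos(7x), where A and B are arbitrary constants fixed by the endpoint conditions.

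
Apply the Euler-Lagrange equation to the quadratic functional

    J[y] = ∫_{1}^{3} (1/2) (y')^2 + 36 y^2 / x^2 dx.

The Lagrangian is L = (1/2) (y')^2 + 36 y^2 / x^2.
Compute ∂L/∂y = 72y/x^2, ∂L/∂y' = y'.
The Euler-Lagrange equation d/dx(∂L/∂y') − ∂L/∂y = 0 reduces to
    y'' − 72/x^2 · y = 0  (x > 0).
Its general solution is
    y(x) = A x^9 + B x^(-8),
with A, B fixed by the endpoint conditions.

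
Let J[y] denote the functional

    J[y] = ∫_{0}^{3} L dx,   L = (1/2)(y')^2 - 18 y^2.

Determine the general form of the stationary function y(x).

The Lagrangian is L = (1/2)(y')^2 - 18 y^2.
∂L/∂y = -36y.
∂L/∂y' = y'.
The Euler-Lagrange equation d/dx(∂L/∂y') − ∂L/∂y = 0 becomes:
    y'' + 36 y = 0
General solution: y(x) = A sin(6x) + B cos(6x), where A and B are arbitrary constants fixed by the endpoint conditions.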